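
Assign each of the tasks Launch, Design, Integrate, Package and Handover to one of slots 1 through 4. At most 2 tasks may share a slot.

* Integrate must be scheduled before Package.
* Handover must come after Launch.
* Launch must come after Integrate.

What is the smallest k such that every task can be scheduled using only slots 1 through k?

The precedence chain requires at least 3 distinct slots.
With at most 2 per slot and 5 tasks, at least 3 slots are needed.
3 works (last occupied slot: 3): for example Design in 1, Launch in 2, Handover in 3, Integrate in 1, Package in 2.

3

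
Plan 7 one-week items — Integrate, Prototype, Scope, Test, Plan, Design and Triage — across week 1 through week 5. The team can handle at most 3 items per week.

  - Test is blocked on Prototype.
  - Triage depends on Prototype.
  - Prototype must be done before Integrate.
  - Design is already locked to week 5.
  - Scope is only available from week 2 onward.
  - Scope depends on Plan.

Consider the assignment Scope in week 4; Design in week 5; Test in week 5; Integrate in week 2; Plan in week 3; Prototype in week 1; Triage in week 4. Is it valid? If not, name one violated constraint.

Prototype must be done before Integrate — holds.
The team can handle at most 3 items per week — holds.
Scope is only available from week 2 onward — holds.
Triage depends on Prototype — holds.
Scope depends on Plan — holds.
Design is already locked to week 5 — holds.
Test is blocked on Prototype — holds.

Valid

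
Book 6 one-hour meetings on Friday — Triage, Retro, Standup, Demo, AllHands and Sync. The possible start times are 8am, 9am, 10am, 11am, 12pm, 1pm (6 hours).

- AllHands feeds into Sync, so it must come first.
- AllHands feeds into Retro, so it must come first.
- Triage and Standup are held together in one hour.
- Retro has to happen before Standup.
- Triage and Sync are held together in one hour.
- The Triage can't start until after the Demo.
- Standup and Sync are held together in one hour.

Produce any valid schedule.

Demo -> 8am, Sync -> 10am, AllHands -> 8am, Retro -> 9am, Standup -> 10am, Triage -> 10am

Checking: Demo(8am) before Triage(10am); AllHands(8am) before Retro(9am); AllHands(8am) before Sync(10am); Retro(9am) before Standup(10am); Triage = Standup = 10am; Standup = Sync = 10am; Triage = Sync = 10am.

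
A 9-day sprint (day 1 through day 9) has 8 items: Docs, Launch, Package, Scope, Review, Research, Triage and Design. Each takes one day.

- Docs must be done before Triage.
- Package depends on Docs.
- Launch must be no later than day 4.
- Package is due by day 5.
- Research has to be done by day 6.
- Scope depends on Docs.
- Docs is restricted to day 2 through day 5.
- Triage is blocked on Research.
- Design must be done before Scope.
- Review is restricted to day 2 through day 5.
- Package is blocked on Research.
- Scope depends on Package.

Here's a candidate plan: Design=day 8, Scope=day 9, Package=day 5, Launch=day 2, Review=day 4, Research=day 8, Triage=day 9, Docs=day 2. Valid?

Design must be done before Scope — holds.
Research has to be done by day 6 — violated.
Package depends on Docs — holds.
Review is restricted to day 2 through day 5 — holds.
Package is due by day 5 — holds.
Scope depends on Docs — holds.
Docs is restricted to day 2 through day 5 — holds.
Docs must be done before Triage — holds.
Scope depends on Package — holds.
Launch must be no later than day 4 — holds.
Triage is blocked on Research — holds.
Package is blocked on Research — violated.

No — it violates: Research has to be done by day 6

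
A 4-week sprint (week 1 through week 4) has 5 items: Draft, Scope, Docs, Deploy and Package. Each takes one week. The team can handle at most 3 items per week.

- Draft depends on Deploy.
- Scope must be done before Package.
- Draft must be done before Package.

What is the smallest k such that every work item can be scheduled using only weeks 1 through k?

3 weeks

The precedence chain requires at least 3 distinct weeks.
With at most 3 per week and 5 work items, at least 2 weeks are needed.
3 works (last occupied week: week 3): for example Scope=week 1; Draft=week 2; Docs=week 1; Deploy=week 1; Package=week 3.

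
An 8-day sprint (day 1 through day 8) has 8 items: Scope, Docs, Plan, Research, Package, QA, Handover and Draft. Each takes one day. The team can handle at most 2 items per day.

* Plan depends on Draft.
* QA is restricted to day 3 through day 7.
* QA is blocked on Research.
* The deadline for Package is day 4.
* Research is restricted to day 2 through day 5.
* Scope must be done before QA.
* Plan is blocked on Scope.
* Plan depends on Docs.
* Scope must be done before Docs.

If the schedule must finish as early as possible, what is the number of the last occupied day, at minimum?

4

The precedence chain requires at least 3 distinct days.
With at most 2 per day and 8 work items, at least 4 days are needed.
4 works (last occupied day: day 4): for example QA=day 3; Plan=day 3; Research=day 2; Draft=day 1; Scope=day 1; Handover=day 4; Docs=day 2; Package=day 4.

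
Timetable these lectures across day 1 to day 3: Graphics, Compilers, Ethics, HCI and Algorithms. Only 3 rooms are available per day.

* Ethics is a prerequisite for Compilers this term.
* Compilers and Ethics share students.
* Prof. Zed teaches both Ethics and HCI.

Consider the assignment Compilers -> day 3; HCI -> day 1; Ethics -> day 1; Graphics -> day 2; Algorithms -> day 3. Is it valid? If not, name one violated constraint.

Only 3 rooms are available per day — holds.
Prof. Zed teaches both Ethics and HCI — violated.
Compilers and Ethics share students — holds.
Ethics is a prerequisite for Compilers this term — holds.

No. Prof. Zed teaches both Ethics and HCI is not satisfied.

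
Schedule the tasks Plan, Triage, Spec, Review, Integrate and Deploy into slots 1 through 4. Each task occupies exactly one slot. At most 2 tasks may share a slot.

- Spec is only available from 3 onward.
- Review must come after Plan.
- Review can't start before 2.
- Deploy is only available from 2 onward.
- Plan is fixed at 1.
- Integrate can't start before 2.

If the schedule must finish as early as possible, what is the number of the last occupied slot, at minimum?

The precedence chain requires at least 2 distinct slots.
With at most 2 per slot and 6 tasks, at least 3 slots are needed.
Spec can't be placed before 3, so the schedule must run through at least slot 3.
3 works (last occupied slot: 3): for example Deploy -> 3; Integrate -> 2; Review -> 2; Triage -> 1; Spec -> 3; Plan -> 1.

slot 3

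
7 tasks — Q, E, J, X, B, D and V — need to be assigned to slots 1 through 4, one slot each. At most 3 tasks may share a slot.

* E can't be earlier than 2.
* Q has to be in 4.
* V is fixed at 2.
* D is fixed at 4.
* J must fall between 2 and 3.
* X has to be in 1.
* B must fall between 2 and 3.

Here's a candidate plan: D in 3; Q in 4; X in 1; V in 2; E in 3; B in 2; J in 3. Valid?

Invalid. D is fixed at 4.

B must fall between 2 and 3 — holds.
X has to be in 1 — holds.
At most 3 tasks may share a slot — holds.
J must fall between 2 and 3 — holds.
D is fixed at 4 — violated.
E can't be earlier than 2 — holds.
V is fixed at 2 — holds.
Q has to be in 4 — holds.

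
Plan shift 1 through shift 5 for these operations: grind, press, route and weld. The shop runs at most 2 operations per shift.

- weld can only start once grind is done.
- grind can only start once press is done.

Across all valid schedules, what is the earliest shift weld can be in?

Precedence pushes weld to at least shift 3.
weld at shift 3 is achievable: press in shift 1, weld in shift 3, grind in shift 2, route in shift 1.

shift 3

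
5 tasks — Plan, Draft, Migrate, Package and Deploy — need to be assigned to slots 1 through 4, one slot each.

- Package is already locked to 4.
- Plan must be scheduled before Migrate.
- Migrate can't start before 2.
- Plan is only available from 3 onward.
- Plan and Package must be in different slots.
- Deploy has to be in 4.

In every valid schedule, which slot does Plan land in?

3

Plan's window is 3–4.
Package is fixed at 4, and Plan can't share a slot with Package.
So Plan must be 3.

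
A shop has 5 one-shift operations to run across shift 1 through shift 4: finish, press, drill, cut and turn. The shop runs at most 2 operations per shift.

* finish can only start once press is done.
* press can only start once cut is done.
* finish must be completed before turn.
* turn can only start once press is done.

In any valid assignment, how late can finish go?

Precedence pushes finish to at least shift 3; downstream work caps finish at shift 3.
finish at shift 3 is achievable: drill=shift 1; turn=shift 4; cut=shift 1; press=shift 2; finish=shift 3.

shift 3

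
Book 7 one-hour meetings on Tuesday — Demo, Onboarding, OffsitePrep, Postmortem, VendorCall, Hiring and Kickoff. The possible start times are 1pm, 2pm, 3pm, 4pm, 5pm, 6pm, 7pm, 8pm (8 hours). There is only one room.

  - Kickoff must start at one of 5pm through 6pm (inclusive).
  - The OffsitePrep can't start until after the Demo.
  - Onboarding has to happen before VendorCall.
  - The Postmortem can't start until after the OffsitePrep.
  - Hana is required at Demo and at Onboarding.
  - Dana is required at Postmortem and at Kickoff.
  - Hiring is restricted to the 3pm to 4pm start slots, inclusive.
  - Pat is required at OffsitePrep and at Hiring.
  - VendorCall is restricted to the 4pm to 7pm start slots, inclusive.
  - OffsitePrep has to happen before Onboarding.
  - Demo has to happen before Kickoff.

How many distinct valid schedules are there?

Splitting on Demo: it can be 1pm (28), 2pm (4). Listing each branch's schedules as (Onboarding, OffsitePrep, Postmortem, VendorCall, Hiring, Kickoff):
Demo=1pm: (3pm,2pm,5pm,7pm,4pm,6pm) (3pm,2pm,6pm,7pm,4pm,5pm) (3pm,2pm,7pm,5pm,4pm,6pm) (3pm,2pm,7pm,6pm,4pm,5pm) (3pm,2pm,8pm,5pm,4pm,6pm) (3pm,2pm,8pm,6pm,4pm,5pm) (3pm,2pm,8pm,7pm,4pm,5pm) (3pm,2pm,8pm,7pm,4pm,6pm) (4pm,2pm,5pm,7pm,3pm,6pm) (4pm,2pm,6pm,7pm,3pm,5pm) (4pm,2pm,7pm,5pm,3pm,6pm) (4pm,2pm,7pm,6pm,3pm,5pm) (4pm,2pm,8pm,5pm,3pm,6pm) (4pm,2pm,8pm,6pm,3pm,5pm) (4pm,2pm,8pm,7pm,3pm,5pm) (4pm,2pm,8pm,7pm,3pm,6pm) (5pm,2pm,3pm,7pm,4pm,6pm) (5pm,2pm,4pm,7pm,3pm,6pm) (5pm,2pm,8pm,7pm,3pm,6pm) (5pm,2pm,8pm,7pm,4pm,6pm) (5pm,3pm,8pm,7pm,4pm,6pm) (5pm,4pm,8pm,7pm,3pm,6pm) (6pm,2pm,3pm,7pm,4pm,5pm) (6pm,2pm,4pm,7pm,3pm,5pm) (6pm,2pm,8pm,7pm,3pm,5pm) (6pm,2pm,8pm,7pm,4pm,5pm) (6pm,3pm,8pm,7pm,4pm,5pm) (6pm,4pm,8pm,7pm,3pm,5pm) — 28.
Demo=2pm: (5pm,3pm,8pm,7pm,4pm,6pm) (5pm,4pm,8pm,7pm,3pm,6pm) (6pm,3pm,8pm,7pm,4pm,5pm) (6pm,4pm,8pm,7pm,3pm,5pm) — 4.
Summing: 28 + 4 = 32.

32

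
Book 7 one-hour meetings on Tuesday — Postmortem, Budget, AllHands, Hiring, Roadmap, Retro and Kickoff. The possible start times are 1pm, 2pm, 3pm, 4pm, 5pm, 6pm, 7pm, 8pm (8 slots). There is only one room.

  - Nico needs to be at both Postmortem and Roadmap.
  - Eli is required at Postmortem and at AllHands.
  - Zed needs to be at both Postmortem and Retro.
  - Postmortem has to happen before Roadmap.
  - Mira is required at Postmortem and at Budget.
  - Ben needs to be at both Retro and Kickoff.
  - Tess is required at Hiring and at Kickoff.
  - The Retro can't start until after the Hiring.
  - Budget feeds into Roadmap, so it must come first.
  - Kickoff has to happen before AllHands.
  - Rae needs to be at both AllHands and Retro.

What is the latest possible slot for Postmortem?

7pm

Downstream work caps Postmortem at 7pm.
Postmortem at 7pm is achievable: Kickoff -> 2pm, Budget -> 1pm, Hiring -> 4pm, AllHands -> 3pm, Postmortem -> 7pm, Retro -> 5pm, Roadmap -> 8pm.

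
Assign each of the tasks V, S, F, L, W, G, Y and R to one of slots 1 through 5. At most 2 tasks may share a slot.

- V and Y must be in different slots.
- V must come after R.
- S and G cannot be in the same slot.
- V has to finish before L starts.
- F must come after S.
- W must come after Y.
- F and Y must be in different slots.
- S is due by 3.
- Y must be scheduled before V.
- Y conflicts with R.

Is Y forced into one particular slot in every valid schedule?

Y can be 1 (e.g. R -> 2, W -> 3, Y -> 1, F -> 2, G -> 4, L -> 4, V -> 3, S -> 1) or 2 (e.g. V in 3; W in 4; G in 2; R in 1; F in 3; L in 4; Y in 2; S in 1).

No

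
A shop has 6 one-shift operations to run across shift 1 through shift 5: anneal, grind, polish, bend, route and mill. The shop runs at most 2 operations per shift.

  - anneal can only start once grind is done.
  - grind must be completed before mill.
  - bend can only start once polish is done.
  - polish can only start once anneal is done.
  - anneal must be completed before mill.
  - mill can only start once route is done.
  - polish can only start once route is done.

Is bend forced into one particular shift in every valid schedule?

No

bend can be shift 4 (e.g. mill=shift 3, bend=shift 4, grind=shift 1, anneal=shift 2, route=shift 1, polish=shift 3) or shift 5 (e.g. bend=shift 5, route=shift 1, anneal=shift 2, polish=shift 3, grind=shift 1, mill=shift 3).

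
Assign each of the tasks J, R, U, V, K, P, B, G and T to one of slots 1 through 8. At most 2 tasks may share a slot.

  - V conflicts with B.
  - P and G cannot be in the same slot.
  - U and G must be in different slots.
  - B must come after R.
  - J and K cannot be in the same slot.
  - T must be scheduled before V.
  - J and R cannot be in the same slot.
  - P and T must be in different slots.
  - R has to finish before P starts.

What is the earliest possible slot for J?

J at 1 is achievable: J=1; T=1; K=4; G=5; P=3; R=2; U=4; V=2; B=3.

1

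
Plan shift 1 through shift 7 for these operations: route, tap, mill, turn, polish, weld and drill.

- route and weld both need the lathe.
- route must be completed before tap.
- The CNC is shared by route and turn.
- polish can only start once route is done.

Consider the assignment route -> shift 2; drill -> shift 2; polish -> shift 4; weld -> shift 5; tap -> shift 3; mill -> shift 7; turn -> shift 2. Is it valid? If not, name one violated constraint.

No — it violates: The CNC is shared by route and turn

route and weld both need the lathe — holds.
route must be completed before tap — holds.
The CNC is shared by route and turn — violated.
polish can only start once route is done — holds.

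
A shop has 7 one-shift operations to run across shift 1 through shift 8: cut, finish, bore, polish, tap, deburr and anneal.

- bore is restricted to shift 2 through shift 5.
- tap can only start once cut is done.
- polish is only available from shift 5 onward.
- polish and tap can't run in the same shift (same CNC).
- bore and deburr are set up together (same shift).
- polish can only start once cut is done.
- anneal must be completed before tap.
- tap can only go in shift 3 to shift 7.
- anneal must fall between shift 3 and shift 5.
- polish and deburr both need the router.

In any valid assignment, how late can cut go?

Downstream work caps cut at shift 6.
cut at shift 6 is achievable: polish in shift 8, cut in shift 6, anneal in shift 3, bore in shift 2, tap in shift 7, finish in shift 1, deburr in shift 2.

shift 6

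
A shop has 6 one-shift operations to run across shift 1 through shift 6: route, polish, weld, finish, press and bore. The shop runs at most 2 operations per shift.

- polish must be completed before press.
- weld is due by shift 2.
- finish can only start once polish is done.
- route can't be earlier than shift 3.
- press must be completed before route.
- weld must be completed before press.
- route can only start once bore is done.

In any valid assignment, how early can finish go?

shift 2

Precedence pushes finish to at least shift 2.
finish at shift 2 is achievable: bore=shift 3; polish=shift 1; route=shift 4; press=shift 2; finish=shift 2; weld=shift 1.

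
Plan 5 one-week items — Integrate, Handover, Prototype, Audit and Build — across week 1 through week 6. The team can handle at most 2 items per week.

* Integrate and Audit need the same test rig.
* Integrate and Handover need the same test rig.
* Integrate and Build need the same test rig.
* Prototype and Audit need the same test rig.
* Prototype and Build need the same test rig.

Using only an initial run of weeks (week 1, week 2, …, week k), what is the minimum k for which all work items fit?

3

With at most 2 per week and 5 work items, at least 3 weeks are needed.
3 works (last occupied week: week 3): for example Integrate in week 1; Audit in week 2; Build in week 3; Prototype in week 1; Handover in week 2.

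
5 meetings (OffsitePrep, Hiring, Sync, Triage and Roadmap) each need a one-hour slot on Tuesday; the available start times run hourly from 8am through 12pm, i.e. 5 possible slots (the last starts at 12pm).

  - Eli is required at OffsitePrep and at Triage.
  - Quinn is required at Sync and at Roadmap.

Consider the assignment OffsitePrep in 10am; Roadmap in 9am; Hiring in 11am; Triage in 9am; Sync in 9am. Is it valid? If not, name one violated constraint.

No. Quinn is required at Sync and at Roadmap is not satisfied.

Quinn is required at Sync and at Roadmap — violated.
Eli is required at OffsitePrep and at Triage — holds.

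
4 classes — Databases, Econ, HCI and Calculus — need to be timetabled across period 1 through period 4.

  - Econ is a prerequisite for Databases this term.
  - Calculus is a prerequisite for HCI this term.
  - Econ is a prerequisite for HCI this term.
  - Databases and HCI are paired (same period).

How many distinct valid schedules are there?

14

Splitting on Databases: it can be period 2 (1), period 3 (4), period 4 (9). Listing each branch's schedules as (Econ, HCI, Calculus) by period number:
Databases=period 2: (1,2,1) — 1.
Databases=period 3: (1,3,1) (1,3,2) (2,3,1) (2,3,2) — 4.
Databases=period 4: (1,4,1) (1,4,2) (1,4,3) (2,4,1) (2,4,2) (2,4,3) (3,4,1) (3,4,2) (3,4,3) — 9.
Summing: 1 + 4 + 9 = 14.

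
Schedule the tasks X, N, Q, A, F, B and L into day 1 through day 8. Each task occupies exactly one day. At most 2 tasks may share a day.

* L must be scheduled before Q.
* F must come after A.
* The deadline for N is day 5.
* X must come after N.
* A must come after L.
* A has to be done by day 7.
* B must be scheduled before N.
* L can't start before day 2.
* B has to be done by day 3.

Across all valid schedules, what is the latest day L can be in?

day 6

L is available from day 2; downstream work caps L at day 6.
L at day 6 is achievable: Q=day 7, B=day 1, A=day 7, F=day 8, L=day 6, X=day 3, N=day 2.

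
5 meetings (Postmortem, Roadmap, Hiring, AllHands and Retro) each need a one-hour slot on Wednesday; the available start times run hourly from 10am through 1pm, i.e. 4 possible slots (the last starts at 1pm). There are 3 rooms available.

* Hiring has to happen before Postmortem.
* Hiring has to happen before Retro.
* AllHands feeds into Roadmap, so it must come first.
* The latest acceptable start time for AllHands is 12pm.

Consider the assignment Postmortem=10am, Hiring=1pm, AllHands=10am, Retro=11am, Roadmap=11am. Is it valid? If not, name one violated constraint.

There are 3 rooms available — holds.
AllHands feeds into Roadmap, so it must come first — holds.
The latest acceptable start time for AllHands is 12pm — holds.
Hiring has to happen before Retro — violated.
Hiring has to happen before Postmortem — violated.

No — it violates: Hiring has to happen before Postmortem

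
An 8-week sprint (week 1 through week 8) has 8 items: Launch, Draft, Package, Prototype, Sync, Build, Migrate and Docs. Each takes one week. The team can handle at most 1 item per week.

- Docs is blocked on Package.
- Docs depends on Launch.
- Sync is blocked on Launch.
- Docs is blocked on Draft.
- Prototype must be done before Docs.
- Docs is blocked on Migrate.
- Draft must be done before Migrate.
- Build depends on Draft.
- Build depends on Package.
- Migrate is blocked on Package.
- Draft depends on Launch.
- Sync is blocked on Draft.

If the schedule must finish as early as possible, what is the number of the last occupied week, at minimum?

The precedence chain requires at least 4 distinct weeks.
With at most 1 per week and 8 tasks, at least 8 weeks are needed.
8 works (last occupied week: week 8): for example Launch=week 1; Migrate=week 4; Docs=week 6; Sync=week 7; Build=week 8; Draft=week 2; Package=week 3; Prototype=week 5.

week 8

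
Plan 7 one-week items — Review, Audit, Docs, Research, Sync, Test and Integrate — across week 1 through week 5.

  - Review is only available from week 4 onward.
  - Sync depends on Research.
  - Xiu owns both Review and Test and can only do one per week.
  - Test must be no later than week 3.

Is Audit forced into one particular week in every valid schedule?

Audit can be week 1 (e.g. Audit -> week 1; Test -> week 1; Sync -> week 2; Review -> week 4; Docs -> week 1; Integrate -> week 1; Research -> week 1) or week 2 (e.g. Test -> week 1; Review -> week 4; Integrate -> week 1; Docs -> week 1; Sync -> week 2; Research -> week 1; Audit -> week 2).

No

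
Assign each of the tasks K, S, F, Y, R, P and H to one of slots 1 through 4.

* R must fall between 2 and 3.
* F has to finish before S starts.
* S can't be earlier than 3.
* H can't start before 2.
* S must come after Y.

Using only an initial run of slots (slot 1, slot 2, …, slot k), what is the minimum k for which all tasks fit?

The precedence chain requires at least 2 distinct slots.
S can't be placed before 3, so the schedule must run through at least slot 3.
3 works (last occupied slot: 3): for example P=1; Y=1; H=2; F=1; R=2; K=1; S=3.

3 slots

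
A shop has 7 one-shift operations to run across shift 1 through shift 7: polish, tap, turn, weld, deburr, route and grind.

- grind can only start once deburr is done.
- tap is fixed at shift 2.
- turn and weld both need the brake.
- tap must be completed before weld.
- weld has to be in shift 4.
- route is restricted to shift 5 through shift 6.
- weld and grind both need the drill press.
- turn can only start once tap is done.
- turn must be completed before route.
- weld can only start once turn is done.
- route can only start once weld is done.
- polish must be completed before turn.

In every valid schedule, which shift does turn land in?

shift 3

tap is fixed at shift 2 and must come before turn, so turn is at least shift 3.
weld is fixed at shift 4 and must come after turn, so turn is at most shift 3.
So turn must be shift 3.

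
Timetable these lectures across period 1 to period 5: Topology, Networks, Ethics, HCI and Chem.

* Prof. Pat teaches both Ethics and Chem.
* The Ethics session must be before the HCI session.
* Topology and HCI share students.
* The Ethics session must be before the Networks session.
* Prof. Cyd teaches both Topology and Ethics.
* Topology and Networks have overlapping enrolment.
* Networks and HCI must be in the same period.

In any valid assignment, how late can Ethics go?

period 4

Downstream work caps Ethics at period 4.
Ethics at period 4 is achievable: Chem=period 1; Networks=period 5; Topology=period 1; Ethics=period 4; HCI=period 5.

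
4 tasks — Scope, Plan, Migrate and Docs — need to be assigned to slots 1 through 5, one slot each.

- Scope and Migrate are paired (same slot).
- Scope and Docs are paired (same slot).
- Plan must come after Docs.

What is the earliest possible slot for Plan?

2

Precedence pushes Plan to at least 2.
Plan at 2 is achievable: Migrate=1, Plan=2, Docs=1, Scope=1.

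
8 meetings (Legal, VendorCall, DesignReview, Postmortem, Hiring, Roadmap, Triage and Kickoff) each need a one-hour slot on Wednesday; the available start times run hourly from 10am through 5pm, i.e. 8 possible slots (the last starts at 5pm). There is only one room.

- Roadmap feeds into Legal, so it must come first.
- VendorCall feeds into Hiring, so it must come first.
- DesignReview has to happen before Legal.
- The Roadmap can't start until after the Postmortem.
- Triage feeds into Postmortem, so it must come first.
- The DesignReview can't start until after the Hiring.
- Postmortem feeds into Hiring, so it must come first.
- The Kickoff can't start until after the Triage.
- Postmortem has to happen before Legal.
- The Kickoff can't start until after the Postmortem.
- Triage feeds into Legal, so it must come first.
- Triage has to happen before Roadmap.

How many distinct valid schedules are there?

Splitting on Legal: it can be 4pm (10), 5pm (44). Listing each branch's schedules as (VendorCall, DesignReview, Postmortem, Hiring, Roadmap, Triage, Kickoff):
Legal=4pm: (10am,2pm,12pm,1pm,3pm,11am,5pm) (10am,3pm,12pm,1pm,2pm,11am,5pm) (10am,3pm,12pm,2pm,1pm,11am,5pm) (11am,2pm,12pm,1pm,3pm,10am,5pm) (11am,3pm,12pm,1pm,2pm,10am,5pm) (11am,3pm,12pm,2pm,1pm,10am,5pm) (12pm,2pm,11am,1pm,3pm,10am,5pm) (12pm,3pm,11am,1pm,2pm,10am,5pm) (12pm,3pm,11am,2pm,1pm,10am,5pm) (1pm,3pm,11am,2pm,12pm,10am,5pm) — 10.
Legal=5pm: (10am,2pm,12pm,1pm,3pm,11am,4pm) (10am,2pm,12pm,1pm,4pm,11am,3pm) (10am,3pm,12pm,1pm,2pm,11am,4pm) (10am,3pm,12pm,1pm,4pm,11am,2pm) (10am,3pm,12pm,2pm,1pm,11am,4pm) (10am,3pm,12pm,2pm,4pm,11am,1pm) (10am,4pm,12pm,1pm,2pm,11am,3pm) (10am,4pm,12pm,1pm,3pm,11am,2pm) (10am,4pm,12pm,2pm,1pm,11am,3pm) (10am,4pm,12pm,2pm,3pm,11am,1pm) (10am,4pm,12pm,3pm,1pm,11am,2pm) (10am,4pm,12pm,3pm,2pm,11am,1pm) (11am,2pm,12pm,1pm,3pm,10am,4pm) (11am,2pm,12pm,1pm,4pm,10am,3pm) (11am,3pm,12pm,1pm,2pm,10am,4pm) (11am,3pm,12pm,1pm,4pm,10am,2pm) (11am,3pm,12pm,2pm,1pm,10am,4pm) (11am,3pm,12pm,2pm,4pm,10am,1pm) (11am,4pm,12pm,1pm,2pm,10am,3pm) (11am,4pm,12pm,1pm,3pm,10am,2pm) (11am,4pm,12pm,2pm,1pm,10am,3pm) (11am,4pm,12pm,2pm,3pm,10am,1pm) (11am,4pm,12pm,3pm,1pm,10am,2pm) (11am,4pm,12pm,3pm,2pm,10am,1pm) (12pm,2pm,11am,1pm,3pm,10am,4pm) (12pm,2pm,11am,1pm,4pm,10am,3pm) (12pm,3pm,11am,1pm,2pm,10am,4pm) (12pm,3pm,11am,1pm,4pm,10am,2pm) (12pm,3pm,11am,2pm,1pm,10am,4pm) (12pm,3pm,11am,2pm,4pm,10am,1pm) (12pm,4pm,11am,1pm,2pm,10am,3pm) (12pm,4pm,11am,1pm,3pm,10am,2pm) (12pm,4pm,11am,2pm,1pm,10am,3pm) (12pm,4pm,11am,2pm,3pm,10am,1pm) (12pm,4pm,11am,3pm,1pm,10am,2pm) (12pm,4pm,11am,3pm,2pm,10am,1pm) (1pm,3pm,11am,2pm,12pm,10am,4pm) (1pm,3pm,11am,2pm,4pm,10am,12pm) (1pm,4pm,11am,2pm,12pm,10am,3pm) (1pm,4pm,11am,2pm,3pm,10am,12pm) (1pm,4pm,11am,3pm,12pm,10am,2pm) (1pm,4pm,11am,3pm,2pm,10am,12pm) (2pm,4pm,11am,3pm,12pm,10am,1pm) (2pm,4pm,11am,3pm,1pm,10am,12pm) — 44.
Summing: 10 + 44 = 54.

54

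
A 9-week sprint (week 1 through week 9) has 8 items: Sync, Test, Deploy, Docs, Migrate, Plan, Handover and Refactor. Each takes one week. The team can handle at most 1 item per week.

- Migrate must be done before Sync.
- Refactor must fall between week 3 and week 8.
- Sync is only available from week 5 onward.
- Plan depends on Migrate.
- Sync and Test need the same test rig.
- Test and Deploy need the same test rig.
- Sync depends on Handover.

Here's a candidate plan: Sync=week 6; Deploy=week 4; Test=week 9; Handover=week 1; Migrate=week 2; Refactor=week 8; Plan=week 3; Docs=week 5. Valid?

Refactor must fall between week 3 and week 8 — holds.
Migrate must be done before Sync — holds.
Sync is only available from week 5 onward — holds.
Test and Deploy need the same test rig — holds.
Sync depends on Handover — holds.
Plan depends on Migrate — holds.
Sync and Test need the same test rig — holds.
The team can handle at most 1 item per week — holds.

Yes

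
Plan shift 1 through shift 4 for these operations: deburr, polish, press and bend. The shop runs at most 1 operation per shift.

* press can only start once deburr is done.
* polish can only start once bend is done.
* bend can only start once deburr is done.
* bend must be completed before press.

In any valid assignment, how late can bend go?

shift 2

Precedence pushes bend to at least shift 2; downstream work caps bend at shift 3.
bend at shift 2 is achievable: press in shift 3; polish in shift 4; deburr in shift 1; bend in shift 2.
Nothing later works — the capacity limit rule out every shift after shift 2.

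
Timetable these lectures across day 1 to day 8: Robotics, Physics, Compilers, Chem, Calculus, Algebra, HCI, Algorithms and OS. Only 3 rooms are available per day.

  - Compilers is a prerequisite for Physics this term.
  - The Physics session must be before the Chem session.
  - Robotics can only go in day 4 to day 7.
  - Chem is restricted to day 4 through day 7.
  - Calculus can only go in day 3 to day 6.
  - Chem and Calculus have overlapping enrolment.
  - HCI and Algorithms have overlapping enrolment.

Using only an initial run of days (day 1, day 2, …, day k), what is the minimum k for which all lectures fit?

The precedence chain requires at least 3 distinct days.
With at most 3 per day and 9 lectures, at least 3 days are needed.
Robotics can't be placed before day 4, so the schedule must run through at least day 4.
4 works (last occupied day: day 4): for example Physics -> day 2; Algebra -> day 1; Algorithms -> day 2; Calculus -> day 3; HCI -> day 1; OS -> day 2; Compilers -> day 1; Chem -> day 4; Robotics -> day 4.

4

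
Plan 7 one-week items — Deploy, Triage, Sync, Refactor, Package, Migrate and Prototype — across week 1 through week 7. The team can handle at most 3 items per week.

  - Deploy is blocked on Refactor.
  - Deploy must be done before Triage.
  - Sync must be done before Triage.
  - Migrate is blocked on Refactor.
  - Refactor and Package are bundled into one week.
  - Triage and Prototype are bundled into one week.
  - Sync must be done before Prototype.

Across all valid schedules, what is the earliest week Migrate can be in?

week 2

Precedence pushes Migrate to at least week 2.
Migrate at week 2 is achievable: Deploy=week 2; Refactor=week 1; Triage=week 3; Prototype=week 3; Package=week 1; Sync=week 1; Migrate=week 2.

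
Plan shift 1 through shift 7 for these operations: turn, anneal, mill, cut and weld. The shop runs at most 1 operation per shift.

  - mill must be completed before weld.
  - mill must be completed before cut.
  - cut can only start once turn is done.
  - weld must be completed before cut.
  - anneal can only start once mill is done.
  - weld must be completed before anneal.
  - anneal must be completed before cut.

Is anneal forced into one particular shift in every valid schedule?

No

anneal can be shift 3 (e.g. cut -> shift 5; turn -> shift 4; anneal -> shift 3; mill -> shift 1; weld -> shift 2) or shift 4 (e.g. anneal=shift 4, turn=shift 3, weld=shift 2, mill=shift 1, cut=shift 5).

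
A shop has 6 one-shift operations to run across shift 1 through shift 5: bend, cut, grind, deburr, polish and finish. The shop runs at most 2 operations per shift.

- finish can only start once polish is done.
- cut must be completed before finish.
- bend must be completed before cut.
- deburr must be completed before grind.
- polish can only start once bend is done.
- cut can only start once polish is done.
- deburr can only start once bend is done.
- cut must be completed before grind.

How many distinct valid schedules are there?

Splitting on bend: it can be shift 1 (16), shift 2 (2). Listing each branch's schedules as (cut, grind, deburr, polish, finish) by shift number:
bend=shift 1: (3,4,2,2,4) (3,4,2,2,5) (3,4,3,2,4) (3,4,3,2,5) (3,5,2,2,4) (3,5,2,2,5) (3,5,3,2,4) (3,5,3,2,5) (3,5,4,2,4) (3,5,4,2,5) (4,5,2,2,5) (4,5,2,3,5) (4,5,3,2,5) (4,5,3,3,5) (4,5,4,2,5) (4,5,4,3,5) — 16.
bend=shift 2: (4,5,3,3,5) (4,5,4,3,5) — 2.
Summing: 16 + 2 = 18.

18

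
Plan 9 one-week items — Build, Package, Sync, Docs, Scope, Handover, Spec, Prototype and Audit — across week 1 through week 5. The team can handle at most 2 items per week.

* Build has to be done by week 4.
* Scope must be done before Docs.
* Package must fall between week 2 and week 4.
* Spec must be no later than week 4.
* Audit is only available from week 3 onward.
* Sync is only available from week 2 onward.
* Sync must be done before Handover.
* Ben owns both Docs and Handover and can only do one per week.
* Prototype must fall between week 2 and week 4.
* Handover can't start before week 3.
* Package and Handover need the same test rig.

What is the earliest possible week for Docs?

Precedence pushes Docs to at least week 2.
Docs at week 2 is achievable: Docs -> week 2, Build -> week 1, Sync -> week 2, Spec -> week 4, Audit -> week 5, Prototype -> week 3, Scope -> week 1, Package -> week 4, Handover -> week 3.

week 2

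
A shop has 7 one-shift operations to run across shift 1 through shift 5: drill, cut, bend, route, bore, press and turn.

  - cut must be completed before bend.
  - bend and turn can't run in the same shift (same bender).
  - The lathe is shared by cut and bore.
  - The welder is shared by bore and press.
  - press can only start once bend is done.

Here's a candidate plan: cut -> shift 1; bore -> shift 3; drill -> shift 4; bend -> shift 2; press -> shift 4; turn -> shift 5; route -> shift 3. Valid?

Yes

bend and turn can't run in the same shift (same bender) — holds.
The welder is shared by bore and press — holds.
press can only start once bend is done — holds.
The lathe is shared by cut and bore — holds.
cut must be completed before bend — holds.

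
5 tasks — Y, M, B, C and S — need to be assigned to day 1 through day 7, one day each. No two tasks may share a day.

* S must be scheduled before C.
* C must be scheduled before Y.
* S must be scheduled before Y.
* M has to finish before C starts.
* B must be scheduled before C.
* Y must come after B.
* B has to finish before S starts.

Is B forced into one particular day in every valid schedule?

No

B can be day 1 (e.g. M -> day 3, Y -> day 5, B -> day 1, C -> day 4, S -> day 2) or day 2 (e.g. B in day 2, C in day 4, S in day 3, M in day 1, Y in day 5).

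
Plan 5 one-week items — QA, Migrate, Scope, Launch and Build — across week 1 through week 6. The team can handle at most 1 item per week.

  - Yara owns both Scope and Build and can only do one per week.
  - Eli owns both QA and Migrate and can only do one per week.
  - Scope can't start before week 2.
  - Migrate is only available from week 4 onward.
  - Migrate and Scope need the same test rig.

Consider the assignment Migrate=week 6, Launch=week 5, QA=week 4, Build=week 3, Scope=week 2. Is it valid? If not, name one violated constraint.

Yes

Eli owns both QA and Migrate and can only do one per week — holds.
Scope can't start before week 2 — holds.
Migrate and Scope need the same test rig — holds.
The team can handle at most 1 item per week — holds.
Yara owns both Scope and Build and can only do one per week — holds.
Migrate is only available from week 4 onward — holds.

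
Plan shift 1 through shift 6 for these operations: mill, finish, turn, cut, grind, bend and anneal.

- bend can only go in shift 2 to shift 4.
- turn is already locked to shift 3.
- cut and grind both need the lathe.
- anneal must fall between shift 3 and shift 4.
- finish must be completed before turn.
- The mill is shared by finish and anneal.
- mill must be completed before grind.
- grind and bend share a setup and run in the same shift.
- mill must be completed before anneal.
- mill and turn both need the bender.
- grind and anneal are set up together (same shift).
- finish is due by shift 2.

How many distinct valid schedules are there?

40

Splitting on mill: it can be shift 1 (20), shift 2 (20). Listing each branch's schedules as (finish, turn, cut, grind, bend, anneal) by shift number:
mill=shift 1: (1,3,1,3,3,3) (1,3,1,4,4,4) (1,3,2,3,3,3) (1,3,2,4,4,4) (1,3,3,4,4,4) (1,3,4,3,3,3) (1,3,5,3,3,3) (1,3,5,4,4,4) (1,3,6,3,3,3) (1,3,6,4,4,4) (2,3,1,3,3,3) (2,3,1,4,4,4) (2,3,2,3,3,3) (2,3,2,4,4,4) (2,3,3,4,4,4) (2,3,4,3,3,3) (2,3,5,3,3,3) (2,3,5,4,4,4) (2,3,6,3,3,3) (2,3,6,4,4,4) — 20.
mill=shift 2: (1,3,1,3,3,3) (1,3,1,4,4,4) (1,3,2,3,3,3) (1,3,2,4,4,4) (1,3,3,4,4,4) (1,3,4,3,3,3) (1,3,5,3,3,3) (1,3,5,4,4,4) (1,3,6,3,3,3) (1,3,6,4,4,4) (2,3,1,3,3,3) (2,3,1,4,4,4) (2,3,2,3,3,3) (2,3,2,4,4,4) (2,3,3,4,4,4) (2,3,4,3,3,3) (2,3,5,3,3,3) (2,3,5,4,4,4) (2,3,6,3,3,3) (2,3,6,4,4,4) — 20.
Summing: 20 + 20 = 40.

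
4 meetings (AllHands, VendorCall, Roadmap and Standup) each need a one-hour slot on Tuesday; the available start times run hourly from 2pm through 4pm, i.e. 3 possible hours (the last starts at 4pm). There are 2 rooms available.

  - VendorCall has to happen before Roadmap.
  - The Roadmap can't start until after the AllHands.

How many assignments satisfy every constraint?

Splitting on AllHands: it can be 2pm (7), 3pm (5). Listing each branch's schedules as (VendorCall, Roadmap, Standup):
AllHands=2pm: (2pm,3pm,3pm) (2pm,3pm,4pm) (2pm,4pm,3pm) (2pm,4pm,4pm) (3pm,4pm,2pm) (3pm,4pm,3pm) (3pm,4pm,4pm) — 7.
AllHands=3pm: (2pm,4pm,2pm) (2pm,4pm,3pm) (2pm,4pm,4pm) (3pm,4pm,2pm) (3pm,4pm,4pm) — 5.
Summing: 7 + 5 = 12.

12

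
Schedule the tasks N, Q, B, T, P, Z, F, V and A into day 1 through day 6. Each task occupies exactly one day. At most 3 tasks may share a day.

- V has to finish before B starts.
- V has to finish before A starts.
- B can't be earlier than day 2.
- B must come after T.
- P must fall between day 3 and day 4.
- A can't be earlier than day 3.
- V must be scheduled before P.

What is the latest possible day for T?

day 5

Downstream work caps T at day 5.
T at day 5 is achievable: F=day 2, V=day 1, A=day 3, N=day 1, Z=day 2, P=day 3, T=day 5, Q=day 1, B=day 6.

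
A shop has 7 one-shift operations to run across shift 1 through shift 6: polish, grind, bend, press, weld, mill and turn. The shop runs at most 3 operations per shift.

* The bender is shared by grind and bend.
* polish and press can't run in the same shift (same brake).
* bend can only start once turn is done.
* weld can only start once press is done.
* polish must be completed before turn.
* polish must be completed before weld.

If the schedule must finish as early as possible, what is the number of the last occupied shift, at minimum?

shift 3

The precedence chain requires at least 3 distinct shifts.
With at most 3 per shift and 7 operations, at least 3 shifts are needed.
3 works (last occupied shift: shift 3): for example bend -> shift 3, polish -> shift 1, turn -> shift 2, press -> shift 2, grind -> shift 1, mill -> shift 1, weld -> shift 3.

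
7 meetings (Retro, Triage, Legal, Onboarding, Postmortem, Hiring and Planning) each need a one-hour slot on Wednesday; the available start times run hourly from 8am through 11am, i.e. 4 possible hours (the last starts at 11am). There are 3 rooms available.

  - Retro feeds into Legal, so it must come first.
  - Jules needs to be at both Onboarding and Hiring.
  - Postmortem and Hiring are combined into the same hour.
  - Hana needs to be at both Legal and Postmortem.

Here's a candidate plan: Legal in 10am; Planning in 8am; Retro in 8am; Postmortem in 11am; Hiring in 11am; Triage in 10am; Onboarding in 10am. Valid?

Valid

Hana needs to be at both Legal and Postmortem — holds.
Postmortem and Hiring are combined into the same hour — holds.
There are 3 rooms available — holds.
Jules needs to be at both Onboarding and Hiring — holds.
Retro feeds into Legal, so it must come first — holds.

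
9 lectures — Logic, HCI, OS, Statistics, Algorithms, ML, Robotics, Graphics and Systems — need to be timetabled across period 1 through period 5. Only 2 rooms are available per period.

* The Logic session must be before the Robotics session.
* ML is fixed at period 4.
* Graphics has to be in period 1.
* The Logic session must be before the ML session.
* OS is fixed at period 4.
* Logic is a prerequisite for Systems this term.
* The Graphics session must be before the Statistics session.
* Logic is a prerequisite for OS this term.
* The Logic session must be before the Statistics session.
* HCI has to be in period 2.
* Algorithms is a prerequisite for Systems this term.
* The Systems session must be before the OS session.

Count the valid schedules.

6

Splitting on Logic: it can be period 1 (3), period 2 (3). Listing each branch's schedules as (HCI, OS, Statistics, Algorithms, ML, Robotics, Graphics, Systems) by period number:
Logic=period 1: (2,4,3,2,4,5,1,3) (2,4,5,2,4,3,1,3) (2,4,5,2,4,5,1,3) — 3.
Logic=period 2: (2,4,3,1,4,5,1,3) (2,4,5,1,4,3,1,3) (2,4,5,1,4,5,1,3) — 3.
Summing: 3 + 3 = 6.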